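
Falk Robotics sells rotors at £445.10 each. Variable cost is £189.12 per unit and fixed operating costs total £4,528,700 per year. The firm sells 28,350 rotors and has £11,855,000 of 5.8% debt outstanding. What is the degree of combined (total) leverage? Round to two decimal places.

Total contribution margin = 28,350 × £255.98 = £7,257,033.00.
Subtracting fixed costs: EBIT = £7,257,033.00 − £4,528,700 = £2,728,333.00. Interest = £687,590.00.
DOL = £7,257,033.00 ÷ £2,728,333.00 = 2.6599; DFL = £2,728,333.00 ÷ £2,040,743.00 = 1.3369.
DCL = DOL × DFL = 2.6599 × 1.3369 = 3.5560.

3.56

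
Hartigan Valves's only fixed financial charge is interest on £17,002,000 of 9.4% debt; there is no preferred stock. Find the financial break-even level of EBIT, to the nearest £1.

Annual interest = 9.4% × £17,002,000 = £1,598,188.00.
Without preferred stock the financial break-even is simply EBIT = interest = £1,598,188.00.

£1,598,188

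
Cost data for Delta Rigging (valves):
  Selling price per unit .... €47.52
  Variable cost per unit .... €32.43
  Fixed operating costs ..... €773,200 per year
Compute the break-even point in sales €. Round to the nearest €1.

CM per unit = €47.52 − €32.43 = €15.09; CM ratio = €15.09 / €47.52 = 0.3176.
Break-even revenue = fixed costs × price ÷ CM = €773,200 × €47.52 ÷ €15.09 = €2,434,888.

€2,434,888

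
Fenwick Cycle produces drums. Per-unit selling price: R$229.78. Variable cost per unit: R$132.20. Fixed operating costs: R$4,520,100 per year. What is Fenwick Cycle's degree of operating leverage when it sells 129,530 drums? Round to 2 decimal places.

Total contribution margin = 129,530 × R$97.58 = R$12,639,537.40.
EBIT = R$12,639,537.40 − R$4,520,100 = R$8,119,437.40.
Degree of operating leverage = R$12,639,537.40 / R$8,119,437.40 = 1.5567.

1.56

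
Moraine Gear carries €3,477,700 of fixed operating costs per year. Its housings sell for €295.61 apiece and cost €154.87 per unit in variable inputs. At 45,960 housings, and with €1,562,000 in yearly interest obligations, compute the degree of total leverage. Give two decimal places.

Total contribution margin = 45,960 × €140.74 = €6,468,410.40.
Subtracting fixed costs: EBIT = €6,468,410.40 − €3,477,700 = €2,990,710.40. Interest = €1,562,000.00.
DOL = €6,468,410.40 ÷ €2,990,710.40 = 2.1628; DFL = €2,990,710.40 ÷ €1,428,710.40 = 2.0933.
Combined leverage = 2.1628 × 2.0933 = 4.5274.

4.53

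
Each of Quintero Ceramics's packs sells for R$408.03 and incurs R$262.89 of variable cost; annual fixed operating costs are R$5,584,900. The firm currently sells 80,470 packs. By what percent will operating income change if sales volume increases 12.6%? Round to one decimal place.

+24.1%

Contribution at this volume is 80,470 × R$145.14 = R$11,679,415.80.
Operating income = contribution − fixed costs = R$11,679,415.80 − R$5,584,900 = R$6,094,515.80.
DOL = contribution ÷ EBIT = R$11,679,415.80 ÷ R$6,094,515.80 = 1.9164.
Operating income changes by 1.9164 × +12.6% = +24.1%.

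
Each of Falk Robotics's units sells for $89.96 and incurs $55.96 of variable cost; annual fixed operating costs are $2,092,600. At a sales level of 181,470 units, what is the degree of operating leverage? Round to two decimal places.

1.51

At 181,470 units, contribution = 181,470 × $34.00 = $6,169,980.00.
Subtracting fixed costs: EBIT = $6,169,980.00 − $2,092,600 = $4,077,380.00.
So DOL = total CM / EBIT = $6,169,980.00 / $4,077,380.00 = 1.5132.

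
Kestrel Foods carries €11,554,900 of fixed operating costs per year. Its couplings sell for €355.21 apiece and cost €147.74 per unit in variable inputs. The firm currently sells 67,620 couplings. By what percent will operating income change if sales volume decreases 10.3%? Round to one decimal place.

-58.4%

Total contribution margin = 67,620 × €207.47 = €14,029,121.40.
Subtracting fixed costs: EBIT = €14,029,121.40 − €11,554,900 = €2,474,221.40.
Degree of operating leverage = €14,029,121.40 / €2,474,221.40 = 5.6701.
%ΔEBIT = DOL × %ΔSales = 5.6701 × -10.3% = -58.4%.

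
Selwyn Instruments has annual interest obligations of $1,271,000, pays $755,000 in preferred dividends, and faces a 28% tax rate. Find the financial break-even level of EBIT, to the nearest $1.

Preferred dividends are paid after tax, so their pre-tax equivalent is $755,000 ÷ (1 − 0.28) = $1,048,611.11.
Financial break-even EBIT = interest + D_p ÷ (1 − t) = $1,271,000 + $1,048,611.11 = $2,319,611.11.

$2,319,611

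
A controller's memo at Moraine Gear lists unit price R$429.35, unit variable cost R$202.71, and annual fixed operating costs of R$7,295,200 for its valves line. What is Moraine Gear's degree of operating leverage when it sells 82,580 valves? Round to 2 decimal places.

Total contribution margin = 82,580 × R$226.64 = R$18,715,931.20.
Operating income = contribution − fixed costs = R$18,715,931.20 − R$7,295,200 = R$11,420,731.20.
DOL = contribution ÷ EBIT = R$18,715,931.20 ÷ R$11,420,731.20 = 1.6388.

1.64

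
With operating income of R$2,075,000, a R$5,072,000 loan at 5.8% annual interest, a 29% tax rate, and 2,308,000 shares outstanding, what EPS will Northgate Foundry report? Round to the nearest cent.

Pre-tax income = R$2,075,000 − R$294,176.00 = R$1,780,824.00.
Net income = R$1,780,824.00 × (1 − 0.29) = R$1,264,385.04.
EPS = R$1,264,385.04 ÷ 2,308,000 = R$0.55.

R$0.55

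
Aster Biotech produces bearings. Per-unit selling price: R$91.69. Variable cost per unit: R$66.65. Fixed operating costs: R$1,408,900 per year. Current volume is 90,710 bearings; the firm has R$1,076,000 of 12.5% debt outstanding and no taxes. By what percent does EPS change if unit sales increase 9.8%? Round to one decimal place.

+30.6%

At 90,710 units, contribution = 90,710 × R$25.04 = R$2,271,378.40.
Operating income = contribution − fixed costs = R$2,271,378.40 − R$1,408,900 = R$862,478.40.
After interest of R$134,500.00, pre-tax earnings = R$727,978.40.
Degree of combined leverage = contribution ÷ (EBIT − I) = R$2,271,378.40 ÷ R$727,978.40 = 3.1201.
EPS therefore changes by 3.1201 × (+9.8%) = +30.6%.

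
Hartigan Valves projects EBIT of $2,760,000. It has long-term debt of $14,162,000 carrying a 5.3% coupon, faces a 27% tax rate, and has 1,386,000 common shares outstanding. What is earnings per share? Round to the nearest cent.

Pre-tax income = $2,760,000 − $750,586.00 = $2,009,414.00.
Net income = $2,009,414.00 × (1 − 0.27) = $1,466,872.22.
Per share: $1,466,872.22 / 1,386,000 shares = $1.06.

$1.06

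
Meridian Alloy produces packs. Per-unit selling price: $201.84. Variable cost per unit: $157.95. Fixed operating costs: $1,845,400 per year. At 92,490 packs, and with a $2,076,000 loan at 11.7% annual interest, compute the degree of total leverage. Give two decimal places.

2.06

Total contribution margin = 92,490 × $43.89 = $4,059,386.10.
Operating income = contribution − fixed costs = $4,059,386.10 − $1,845,400 = $2,213,986.10. Interest = $242,892.00.
DOL = $4,059,386.10 ÷ $2,213,986.10 = 1.8335; DFL = $2,213,986.10 ÷ $1,971,094.10 = 1.1232.
DCL = DOL × DFL = 1.8335 × 1.1232 = 2.0594.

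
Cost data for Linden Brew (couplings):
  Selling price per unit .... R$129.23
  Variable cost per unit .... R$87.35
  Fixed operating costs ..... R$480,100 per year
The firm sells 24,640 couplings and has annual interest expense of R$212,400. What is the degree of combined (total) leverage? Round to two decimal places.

At 24,640 units, contribution = 24,640 × R$41.88 = R$1,031,923.20.
EBIT = R$1,031,923.20 − R$480,100 = R$551,823.20. Interest = R$212,400.00, so EBIT − I = R$339,423.20.
DCL = contribution ÷ (EBIT − I) = R$1,031,923.20 ÷ R$339,423.20 = 3.0402.

3.04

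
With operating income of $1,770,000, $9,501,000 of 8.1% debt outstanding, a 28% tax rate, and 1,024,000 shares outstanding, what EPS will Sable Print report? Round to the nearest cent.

Pre-tax income = $1,770,000 − $769,581.00 = $1,000,419.00.
After tax at 28%: net income = $1,000,419.00 × 0.72 = $720,301.68.
Per share: $720,301.68 / 1,024,000 shares = $0.70.

$0.70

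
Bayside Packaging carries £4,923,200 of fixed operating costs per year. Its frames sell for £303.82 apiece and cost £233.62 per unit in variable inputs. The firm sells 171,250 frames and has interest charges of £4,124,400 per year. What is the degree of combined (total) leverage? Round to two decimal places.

Total contribution margin = 171,250 × £70.20 = £12,021,750.00.
Operating income = contribution − fixed costs = £12,021,750.00 − £4,923,200 = £7,098,550.00. Interest = £4,124,400.00.
DOL = £12,021,750.00 ÷ £7,098,550.00 = 1.6936; DFL = £7,098,550.00 ÷ £2,974,150.00 = 2.3867.
DCL = DOL × DFL = 1.6936 × 2.3867 = 4.0421.

4.04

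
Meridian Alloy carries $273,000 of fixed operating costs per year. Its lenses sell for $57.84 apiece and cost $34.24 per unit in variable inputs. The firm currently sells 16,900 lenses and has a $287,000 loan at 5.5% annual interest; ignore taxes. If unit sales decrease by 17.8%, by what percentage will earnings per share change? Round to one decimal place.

Contribution at this volume is 16,900 × $23.60 = $398,840.00.
EBIT = $398,840.00 − $273,000 = $125,840.00.
After interest of $15,785.00, pre-tax earnings = $110,055.00.
DCL = total CM / (EBIT − I) = $398,840.00 / $110,055.00 = 3.6240.
%ΔEPS = DCL × %ΔSales = 3.6240 × -17.8% = -64.5%.

-64.5%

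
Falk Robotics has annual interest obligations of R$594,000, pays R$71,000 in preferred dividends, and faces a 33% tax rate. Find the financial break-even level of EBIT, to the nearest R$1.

R$699,970

Preferred dividends are paid after tax, so their pre-tax equivalent is R$71,000 ÷ (1 − 0.33) = R$105,970.15.
Financial break-even EBIT = interest + D_p ÷ (1 − t) = R$594,000 + R$105,970.15 = R$699,970.15.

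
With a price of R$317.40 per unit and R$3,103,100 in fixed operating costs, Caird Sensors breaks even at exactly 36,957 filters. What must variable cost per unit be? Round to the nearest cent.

R$233.43

Contribution per unit must be FC / Q = R$3,103,100 / 36,957 = R$83.9651.
Hence VC = price − CM = R$317.40 − R$83.9651 = R$233.43.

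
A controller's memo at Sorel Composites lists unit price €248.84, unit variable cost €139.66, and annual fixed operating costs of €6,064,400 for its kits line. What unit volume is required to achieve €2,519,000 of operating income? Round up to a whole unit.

78,617 kits

Unit CM = price − variable cost = €248.84 − €139.66 = €109.18.
Need Q such that Q × €109.18 − €6,064,400 = €2,519,000, i.e. Q = €8,583,400 / €109.18 = 78,616.96 → 78,617.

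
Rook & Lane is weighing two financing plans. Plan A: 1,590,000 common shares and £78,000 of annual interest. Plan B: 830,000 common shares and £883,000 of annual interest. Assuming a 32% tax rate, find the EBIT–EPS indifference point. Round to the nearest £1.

£1,762,145

Set EPS_A = EPS_B: (EBIT − £78,000)(1 − 0.32) ÷ 1,590,000 = (EBIT − £883,000)(1 − 0.32) ÷ 830,000.
Cancelling (1 − t) and cross-multiplying: 830,000·(EBIT − 78,000) = 1,590,000·(EBIT − 883,000).
EBIT × (1,590,000 − 830,000) = 883,000 × 1,590,000 − 78,000 × 830,000 = 1,339,230,000,000, so EBIT = 1,339,230,000,000 ÷ 760,000 = 1,762,144.74.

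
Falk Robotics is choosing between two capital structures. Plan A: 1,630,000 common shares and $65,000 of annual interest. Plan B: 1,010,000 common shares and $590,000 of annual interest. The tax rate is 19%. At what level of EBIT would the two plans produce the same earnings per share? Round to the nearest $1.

At indifference, (EBIT − 65,000)(1 − t)/1,630,000 = (EBIT − 590,000)(1 − t)/1,010,000.
Cancelling (1 − t) and cross-multiplying: 1,010,000·(EBIT − 65,000) = 1,630,000·(EBIT − 590,000).
Solving, EBIT = (590,000·1,630,000 − 65,000·1,010,000) / (1,630,000 − 1,010,000) = 896,050,000,000 / 620,000 = 1,445,241.94.

$1,445,242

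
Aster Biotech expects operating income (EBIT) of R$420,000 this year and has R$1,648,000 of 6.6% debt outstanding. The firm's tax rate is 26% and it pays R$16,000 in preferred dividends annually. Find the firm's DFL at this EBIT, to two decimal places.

1.45

Annual interest charges come to R$108,768.00.
Pre-tax preferred-dividend burden = R$16,000 ÷ (1 − 0.26) = R$21,621.62.
DFL = EBIT ÷ [EBIT − I − D_p/(1−t)] = R$420,000 ÷ [R$420,000 − R$108,768.00 − R$21,621.62] = R$420,000 ÷ R$289,610.38 = 1.4502.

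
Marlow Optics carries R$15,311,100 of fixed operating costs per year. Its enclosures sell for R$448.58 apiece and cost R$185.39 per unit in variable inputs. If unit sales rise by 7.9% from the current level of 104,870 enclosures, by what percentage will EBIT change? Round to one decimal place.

Contribution at this volume is 104,870 × R$263.19 = R$27,600,735.30.
Subtracting fixed costs: EBIT = R$27,600,735.30 − R$15,311,100 = R$12,289,635.30.
DOL = contribution ÷ EBIT = R$27,600,735.30 ÷ R$12,289,635.30 = 2.2459.
Operating income changes by 2.2459 × +7.9% = +17.7%.

+17.7%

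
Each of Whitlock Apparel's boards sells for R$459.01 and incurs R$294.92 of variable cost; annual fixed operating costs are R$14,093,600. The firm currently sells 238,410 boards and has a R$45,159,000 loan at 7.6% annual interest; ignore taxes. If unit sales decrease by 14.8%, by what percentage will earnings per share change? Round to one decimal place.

Contribution at this volume is 238,410 × R$164.09 = R$39,120,696.90.
Operating income = contribution − fixed costs = R$39,120,696.90 − R$14,093,600 = R$25,027,096.90.
After interest of R$3,432,084.00, pre-tax earnings = R$21,595,012.90.
Degree of combined leverage = contribution ÷ (EBIT − I) = R$39,120,696.90 ÷ R$21,595,012.90 = 1.8116.
EPS therefore changes by 1.8116 × (-14.8%) = -26.8%.

-26.8%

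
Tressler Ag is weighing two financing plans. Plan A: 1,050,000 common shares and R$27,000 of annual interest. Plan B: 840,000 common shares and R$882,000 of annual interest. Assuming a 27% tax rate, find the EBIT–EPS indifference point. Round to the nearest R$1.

R$4,302,000

At indifference, (EBIT − 27,000)(1 − t)/1,050,000 = (EBIT − 882,000)(1 − t)/840,000.
Cancelling (1 − t) and cross-multiplying: 840,000·(EBIT − 27,000) = 1,050,000·(EBIT − 882,000).
Solving, EBIT = (882,000·1,050,000 − 27,000·840,000) / (1,050,000 − 840,000) = 903,420,000,000 / 210,000 = 4,302,000.00.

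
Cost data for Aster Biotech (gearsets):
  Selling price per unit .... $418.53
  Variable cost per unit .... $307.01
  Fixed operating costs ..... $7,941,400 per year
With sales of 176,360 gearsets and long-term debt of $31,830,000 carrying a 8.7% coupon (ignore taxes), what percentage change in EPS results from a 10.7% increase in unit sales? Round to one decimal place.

+23.5%

At 176,360 units, contribution = 176,360 × $111.52 = $19,667,667.20.
EBIT = $19,667,667.20 − $7,941,400 = $11,726,267.20.
After interest of $2,769,210.00, pre-tax earnings = $8,957,057.20.
DCL = total CM / (EBIT − I) = $19,667,667.20 / $8,957,057.20 = 2.1958.
EPS therefore changes by 2.1958 × (+10.7%) = +23.5%.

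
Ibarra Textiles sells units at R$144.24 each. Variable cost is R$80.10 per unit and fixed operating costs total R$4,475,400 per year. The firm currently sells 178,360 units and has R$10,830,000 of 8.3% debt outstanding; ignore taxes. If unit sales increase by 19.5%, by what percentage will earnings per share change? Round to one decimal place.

+36.8%

At 178,360 units, contribution = 178,360 × R$64.14 = R$11,440,010.40.
Subtracting fixed costs: EBIT = R$11,440,010.40 − R$4,475,400 = R$6,964,610.40.
Interest = R$898,890.00, so EBIT − I = R$6,065,720.40.
Degree of combined leverage = contribution ÷ (EBIT − I) = R$11,440,010.40 ÷ R$6,065,720.40 = 1.8860.
%ΔEPS = DCL × %ΔSales = 1.8860 × +19.5% = +36.8%.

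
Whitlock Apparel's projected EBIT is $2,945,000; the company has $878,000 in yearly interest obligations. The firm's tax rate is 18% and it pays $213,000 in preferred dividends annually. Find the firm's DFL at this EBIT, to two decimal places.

Interest = $878,000.00.
Preferred dividends grossed up pre-tax: $213,000 / (1 − 0.18) = $259,756.10.
DFL = EBIT ÷ [EBIT − I − D_p/(1−t)] = $2,945,000 ÷ [$2,945,000 − $878,000.00 − $259,756.10] = $2,945,000 ÷ $1,807,243.90 = 1.6296.

1.63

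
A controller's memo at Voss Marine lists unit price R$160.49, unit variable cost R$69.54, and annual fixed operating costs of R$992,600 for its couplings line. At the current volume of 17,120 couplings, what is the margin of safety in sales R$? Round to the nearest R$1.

Unit CM = price − variable cost = R$160.49 − R$69.54 = R$90.95. Break-even units = R$992,600 ÷ R$90.95 = 10,913.69; break-even revenue = 10,913.69 × R$160.49 = R$1,751,537.92.
Actual sales revenue = 17,120 × R$160.49 = R$2,747,588.80.
Margin of safety = R$2,747,588.80 − R$1,751,537.92 = R$996,051.

R$996,051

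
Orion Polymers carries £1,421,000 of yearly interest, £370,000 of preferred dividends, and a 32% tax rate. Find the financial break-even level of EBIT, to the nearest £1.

£1,965,118

Preferred dividends are paid after tax, so their pre-tax equivalent is £370,000 ÷ (1 − 0.32) = £544,117.65.
EPS = 0 when EBIT covers interest plus the pre-tax preferred burden: £1,421,000 + £544,117.65 = £1,965,117.65.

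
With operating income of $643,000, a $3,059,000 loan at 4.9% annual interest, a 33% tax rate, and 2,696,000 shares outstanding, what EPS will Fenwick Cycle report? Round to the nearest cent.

$0.12

Interest = $149,891.00, so EBT = $643,000 − $149,891.00 = $493,109.00.
After tax at 33%: net income = $493,109.00 × 0.67 = $330,383.03.
Per share: $330,383.03 / 2,696,000 shares = $0.12.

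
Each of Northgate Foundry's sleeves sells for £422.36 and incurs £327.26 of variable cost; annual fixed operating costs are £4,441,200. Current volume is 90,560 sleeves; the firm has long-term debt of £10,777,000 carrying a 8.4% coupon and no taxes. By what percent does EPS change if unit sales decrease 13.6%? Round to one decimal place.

-35.9%

Total contribution margin = 90,560 × £95.10 = £8,612,256.00.
EBIT = £8,612,256.00 − £4,441,200 = £4,171,056.00.
After interest of £905,268.00, pre-tax earnings = £3,265,788.00.
DCL = total CM / (EBIT − I) = £8,612,256.00 / £3,265,788.00 = 2.6371.
%ΔEPS = DCL × %ΔSales = 2.6371 × -13.6% = -35.9%.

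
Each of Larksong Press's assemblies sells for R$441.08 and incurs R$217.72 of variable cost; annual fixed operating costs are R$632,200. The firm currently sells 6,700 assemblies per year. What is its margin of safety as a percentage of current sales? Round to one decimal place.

Unit CM = price − variable cost = R$441.08 − R$217.72 = R$223.36. Break-even units = R$632,200 ÷ R$223.36 = 2,830.41; break-even revenue = 2,830.41 × R$441.08 = R$1,248,436.50.
Current sales = 6,700 × R$441.08 = R$2,955,236.00.
Margin of safety = (R$2,955,236.00 − R$1,248,436.50) ÷ R$2,955,236.00 = 57.8%.

57.8%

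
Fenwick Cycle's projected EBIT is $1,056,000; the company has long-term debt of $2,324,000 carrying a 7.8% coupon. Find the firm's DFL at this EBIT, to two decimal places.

Interest = $181,272.00.
Degree of financial leverage = EBIT / (EBIT − interest) = $1,056,000 / $874,728.00 = 1.2072.

1.21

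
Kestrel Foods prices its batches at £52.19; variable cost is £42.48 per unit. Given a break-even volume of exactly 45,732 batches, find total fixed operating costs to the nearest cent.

£444,057.72

Contribution margin per unit = £52.19 − £42.48 = £9.71.
Fixed costs = break-even units × CM = 45,732 × £9.71 = £444,057.72.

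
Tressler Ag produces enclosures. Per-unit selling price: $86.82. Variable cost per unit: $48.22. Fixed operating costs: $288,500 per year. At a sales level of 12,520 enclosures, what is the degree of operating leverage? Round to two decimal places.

2.48

Contribution at this volume is 12,520 × $38.60 = $483,272.00.
Operating income = contribution − fixed costs = $483,272.00 − $288,500 = $194,772.00.
Degree of operating leverage = $483,272.00 / $194,772.00 = 2.4812.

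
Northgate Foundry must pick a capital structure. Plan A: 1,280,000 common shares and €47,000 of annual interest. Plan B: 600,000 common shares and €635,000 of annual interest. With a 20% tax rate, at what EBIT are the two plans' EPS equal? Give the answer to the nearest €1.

€1,153,824

Set EPS_A = EPS_B: (EBIT − €47,000)(1 − 0.20) ÷ 1,280,000 = (EBIT − €635,000)(1 − 0.20) ÷ 600,000.
The (1 − t) factor cancels: (EBIT − 47,000) × 600,000 = (EBIT − 635,000) × 1,280,000.
EBIT × (1,280,000 − 600,000) = 635,000 × 1,280,000 − 47,000 × 600,000 = 784,600,000,000, so EBIT = 784,600,000,000 ÷ 680,000 = 1,153,823.53.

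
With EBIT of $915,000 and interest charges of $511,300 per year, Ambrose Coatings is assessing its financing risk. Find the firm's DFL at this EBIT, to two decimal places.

2.27

Annual interest charges come to $511,300.00.
DFL = EBIT ÷ (EBIT − I) = $915,000 ÷ ($915,000 − $511,300.00) = $915,000 ÷ $403,700.00 = 2.2665.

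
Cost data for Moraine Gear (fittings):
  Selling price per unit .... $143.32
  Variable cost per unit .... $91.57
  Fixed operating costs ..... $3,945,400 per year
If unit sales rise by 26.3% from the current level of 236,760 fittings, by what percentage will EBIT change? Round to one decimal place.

Total contribution margin = 236,760 × $51.75 = $12,252,330.00.
Subtracting fixed costs: EBIT = $12,252,330.00 − $3,945,400 = $8,306,930.00.
DOL = contribution ÷ EBIT = $12,252,330.00 ÷ $8,306,930.00 = 1.4750.
Operating income changes by 1.4750 × +26.3% = +38.8%.

+38.8%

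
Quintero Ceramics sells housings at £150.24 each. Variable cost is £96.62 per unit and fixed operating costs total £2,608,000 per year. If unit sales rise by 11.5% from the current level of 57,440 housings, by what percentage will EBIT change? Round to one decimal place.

+75.1%

Contribution at this volume is 57,440 × £53.62 = £3,079,932.80.
Subtracting fixed costs: EBIT = £3,079,932.80 − £2,608,000 = £471,932.80.
DOL = contribution ÷ EBIT = £3,079,932.80 ÷ £471,932.80 = 6.5262.
%ΔEBIT = DOL × %ΔSales = 6.5262 × +11.5% = +75.1%.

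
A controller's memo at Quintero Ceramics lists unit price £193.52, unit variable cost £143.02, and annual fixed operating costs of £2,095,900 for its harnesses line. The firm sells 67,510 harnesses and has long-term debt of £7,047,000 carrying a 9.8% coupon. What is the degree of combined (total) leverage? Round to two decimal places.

Total contribution margin = 67,510 × £50.50 = £3,409,255.00.
EBIT = £3,409,255.00 − £2,095,900 = £1,313,355.00. Interest = £690,606.00, so EBIT − I = £622,749.00.
DCL = contribution ÷ (EBIT − I) = £3,409,255.00 ÷ £622,749.00 = 5.4745.

5.47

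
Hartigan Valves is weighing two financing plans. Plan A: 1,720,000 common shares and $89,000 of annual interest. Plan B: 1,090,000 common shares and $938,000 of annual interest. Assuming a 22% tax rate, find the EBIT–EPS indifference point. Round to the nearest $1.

$2,406,905

Set EPS_A = EPS_B: (EBIT − $89,000)(1 − 0.22) ÷ 1,720,000 = (EBIT − $938,000)(1 − 0.22) ÷ 1,090,000.
The (1 − t) factor cancels: (EBIT − 89,000) × 1,090,000 = (EBIT − 938,000) × 1,720,000.
EBIT × (1,720,000 − 1,090,000) = 938,000 × 1,720,000 − 89,000 × 1,090,000 = 1,516,350,000,000, so EBIT = 1,516,350,000,000 ÷ 630,000 = 2,406,904.76.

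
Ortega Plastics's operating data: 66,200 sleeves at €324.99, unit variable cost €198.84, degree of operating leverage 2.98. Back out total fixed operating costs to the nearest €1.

Total contribution margin = 66,200 × €126.15 = €8,351,130.00.
Since DOL = CM ÷ EBIT, EBIT = €8,351,130.00 ÷ 2.98 = €2,802,392.62.
Fixed costs = CM − EBIT = €8,351,130.00 − €2,802,392.62 = €5,548,737.

€5,548,737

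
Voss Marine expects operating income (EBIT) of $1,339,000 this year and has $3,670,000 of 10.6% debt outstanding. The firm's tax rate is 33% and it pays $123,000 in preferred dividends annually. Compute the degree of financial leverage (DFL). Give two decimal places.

1.75

Annual interest charges come to $389,020.00.
Pre-tax preferred-dividend burden = $123,000 ÷ (1 − 0.33) = $183,582.09.
DFL = EBIT ÷ [EBIT − I − D_p/(1−t)] = $1,339,000 ÷ [$1,339,000 − $389,020.00 − $183,582.09] = $1,339,000 ÷ $766,397.91 = 1.7471.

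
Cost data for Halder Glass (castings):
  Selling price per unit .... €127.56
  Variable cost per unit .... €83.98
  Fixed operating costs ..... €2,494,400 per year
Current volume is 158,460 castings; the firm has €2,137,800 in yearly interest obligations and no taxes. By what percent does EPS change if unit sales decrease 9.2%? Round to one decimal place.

Contribution at this volume is 158,460 × €43.58 = €6,905,686.80.
Operating income = contribution − fixed costs = €6,905,686.80 − €2,494,400 = €4,411,286.80.
After interest of €2,137,800.00, pre-tax earnings = €2,273,486.80.
Degree of combined leverage = contribution ÷ (EBIT − I) = €6,905,686.80 ÷ €2,273,486.80 = 3.0375.
%ΔEPS = DCL × %ΔSales = 3.0375 × -9.2% = -27.9%.

-27.9%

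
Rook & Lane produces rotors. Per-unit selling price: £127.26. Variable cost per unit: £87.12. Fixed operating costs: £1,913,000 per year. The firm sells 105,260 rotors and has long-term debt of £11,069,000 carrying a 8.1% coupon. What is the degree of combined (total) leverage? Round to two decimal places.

2.98

Total contribution margin = 105,260 × £40.14 = £4,225,136.40.
Subtracting fixed costs: EBIT = £4,225,136.40 − £1,913,000 = £2,312,136.40. Interest = £896,589.00.
DOL = £4,225,136.40 ÷ £2,312,136.40 = 1.8274; DFL = £2,312,136.40 ÷ £1,415,547.40 = 1.6334.
DCL = DOL × DFL = 1.8274 × 1.6334 = 2.9849.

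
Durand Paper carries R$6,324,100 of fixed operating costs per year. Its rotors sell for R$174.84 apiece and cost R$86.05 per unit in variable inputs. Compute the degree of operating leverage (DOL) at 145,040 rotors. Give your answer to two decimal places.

1.96

Contribution at this volume is 145,040 × R$88.79 = R$12,878,101.60.
EBIT = R$12,878,101.60 − R$6,324,100 = R$6,554,001.60.
So DOL = total CM / EBIT = R$12,878,101.60 / R$6,554,001.60 = 1.9649.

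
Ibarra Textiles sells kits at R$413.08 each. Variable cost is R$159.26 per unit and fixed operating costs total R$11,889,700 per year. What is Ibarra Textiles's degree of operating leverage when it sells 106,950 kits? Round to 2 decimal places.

Total contribution margin = 106,950 × R$253.82 = R$27,146,049.00.
EBIT = R$27,146,049.00 − R$11,889,700 = R$15,256,349.00.
So DOL = total CM / EBIT = R$27,146,049.00 / R$15,256,349.00 = 1.7793.

1.78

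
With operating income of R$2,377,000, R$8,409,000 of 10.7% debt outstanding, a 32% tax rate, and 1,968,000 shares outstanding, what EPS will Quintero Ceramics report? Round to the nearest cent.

Interest = R$899,763.00, so EBT = R$2,377,000 − R$899,763.00 = R$1,477,237.00.
Net income = R$1,477,237.00 × (1 − 0.32) = R$1,004,521.16.
EPS = R$1,004,521.16 ÷ 1,968,000 = R$0.51.

R$0.51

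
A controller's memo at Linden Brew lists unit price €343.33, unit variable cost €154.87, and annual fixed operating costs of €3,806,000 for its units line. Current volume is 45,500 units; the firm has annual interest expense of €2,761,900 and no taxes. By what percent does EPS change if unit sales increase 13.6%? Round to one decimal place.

Contribution at this volume is 45,500 × €188.46 = €8,574,930.00.
Subtracting fixed costs: EBIT = €8,574,930.00 − €3,806,000 = €4,768,930.00.
Interest = €2,761,900.00, so EBIT − I = €2,007,030.00.
DCL = total CM / (EBIT − I) = €8,574,930.00 / €2,007,030.00 = 4.2724.
EPS therefore changes by 4.2724 × (+13.6%) = +58.1%.

+58.1%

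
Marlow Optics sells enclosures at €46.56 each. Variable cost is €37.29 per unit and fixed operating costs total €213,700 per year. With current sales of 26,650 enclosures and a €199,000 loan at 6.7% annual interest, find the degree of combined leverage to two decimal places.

12.34

Contribution at this volume is 26,650 × €9.27 = €247,045.50.
EBIT = €247,045.50 − €213,700 = €33,345.50. Interest = €13,333.00, so EBIT − I = €20,012.50.
Degree of total leverage = total CM / (EBIT − interest) = €247,045.50 / €20,012.50 = 12.3446.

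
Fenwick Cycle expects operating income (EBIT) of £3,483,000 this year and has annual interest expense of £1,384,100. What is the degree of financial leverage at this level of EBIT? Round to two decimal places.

1.66

Annual interest charges come to £1,384,100.00.
DFL = EBIT ÷ (EBIT − I) = £3,483,000 ÷ (£3,483,000 − £1,384,100.00) = £3,483,000 ÷ £2,098,900.00 = 1.6594.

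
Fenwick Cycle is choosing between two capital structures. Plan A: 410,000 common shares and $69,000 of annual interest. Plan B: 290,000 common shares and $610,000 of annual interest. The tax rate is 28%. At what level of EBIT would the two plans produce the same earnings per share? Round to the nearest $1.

At indifference, (EBIT − 69,000)(1 − t)/410,000 = (EBIT − 610,000)(1 − t)/290,000.
Cancelling (1 − t) and cross-multiplying: 290,000·(EBIT − 69,000) = 410,000·(EBIT − 610,000).
EBIT × (410,000 − 290,000) = 610,000 × 410,000 − 69,000 × 290,000 = 230,090,000,000, so EBIT = 230,090,000,000 ÷ 120,000 = 1,917,416.67.

$1,917,417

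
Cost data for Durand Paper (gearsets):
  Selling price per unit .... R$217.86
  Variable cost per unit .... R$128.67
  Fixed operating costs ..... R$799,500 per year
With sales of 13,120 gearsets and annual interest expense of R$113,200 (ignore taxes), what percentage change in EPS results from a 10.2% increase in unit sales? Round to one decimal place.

+46.4%

At 13,120 units, contribution = 13,120 × R$89.19 = R$1,170,172.80.
EBIT = R$1,170,172.80 − R$799,500 = R$370,672.80.
After interest of R$113,200.00, pre-tax earnings = R$257,472.80.
Degree of combined leverage = contribution ÷ (EBIT − I) = R$1,170,172.80 ÷ R$257,472.80 = 4.5448.
EPS therefore changes by 4.5448 × (+10.2%) = +46.4%.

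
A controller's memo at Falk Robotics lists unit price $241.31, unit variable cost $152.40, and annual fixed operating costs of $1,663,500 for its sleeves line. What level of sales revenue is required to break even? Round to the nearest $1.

Contribution margin per unit = $241.31 − $152.40 = $88.91, a CM ratio of $88.91 ÷ $241.31 = 0.3684.
Break-even sales = FC ÷ CM ratio = $1,663,500 × $241.31 / $88.91 = $4,514,894.

$4,514,894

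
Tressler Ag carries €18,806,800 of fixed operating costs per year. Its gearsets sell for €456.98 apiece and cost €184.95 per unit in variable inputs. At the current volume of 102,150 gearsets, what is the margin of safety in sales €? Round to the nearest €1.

€15,087,185

Contribution margin per unit = €456.98 − €184.95 = €272.03. Break-even units = €18,806,800 ÷ €272.03 = 69,135.02; break-even revenue = 69,135.02 × €456.98 = €31,593,322.30.
Actual sales revenue = 102,150 × €456.98 = €46,680,507.00.
Margin of safety = €46,680,507.00 − €31,593,322.30 = €15,087,185.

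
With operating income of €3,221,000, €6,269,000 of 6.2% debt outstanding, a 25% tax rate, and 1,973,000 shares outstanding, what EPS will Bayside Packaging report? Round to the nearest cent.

Pre-tax income = €3,221,000 − €388,678.00 = €2,832,322.00.
After tax at 25%: net income = €2,832,322.00 × 0.75 = €2,124,241.50.
Per share: €2,124,241.50 / 1,973,000 shares = €1.08.

€1.08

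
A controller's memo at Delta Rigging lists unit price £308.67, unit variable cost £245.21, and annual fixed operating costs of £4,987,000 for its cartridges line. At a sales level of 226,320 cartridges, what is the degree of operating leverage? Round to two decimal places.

1.53

Total contribution margin = 226,320 × £63.46 = £14,362,267.20.
EBIT = £14,362,267.20 − £4,987,000 = £9,375,267.20.
Degree of operating leverage = £14,362,267.20 / £9,375,267.20 = 1.5319.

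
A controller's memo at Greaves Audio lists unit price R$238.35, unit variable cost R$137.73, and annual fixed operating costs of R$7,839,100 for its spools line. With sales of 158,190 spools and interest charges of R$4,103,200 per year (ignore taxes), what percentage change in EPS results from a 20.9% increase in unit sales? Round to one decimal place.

Contribution at this volume is 158,190 × R$100.62 = R$15,917,077.80.
Subtracting fixed costs: EBIT = R$15,917,077.80 − R$7,839,100 = R$8,077,977.80.
After interest of R$4,103,200.00, pre-tax earnings = R$3,974,777.80.
DCL = total CM / (EBIT − I) = R$15,917,077.80 / R$3,974,777.80 = 4.0045.
%ΔEPS = DCL × %ΔSales = 4.0045 × +20.9% = +83.7%.

+83.7%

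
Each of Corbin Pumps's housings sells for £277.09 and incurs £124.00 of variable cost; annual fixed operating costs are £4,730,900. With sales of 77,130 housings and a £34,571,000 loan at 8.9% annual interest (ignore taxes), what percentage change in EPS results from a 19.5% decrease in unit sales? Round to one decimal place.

Total contribution margin = 77,130 × £153.09 = £11,807,831.70.
EBIT = £11,807,831.70 − £4,730,900 = £7,076,931.70.
After interest of £3,076,819.00, pre-tax earnings = £4,000,112.70.
Degree of combined leverage = contribution ÷ (EBIT − I) = £11,807,831.70 ÷ £4,000,112.70 = 2.9519.
EPS therefore changes by 2.9519 × (-19.5%) = -57.6%.

-57.6%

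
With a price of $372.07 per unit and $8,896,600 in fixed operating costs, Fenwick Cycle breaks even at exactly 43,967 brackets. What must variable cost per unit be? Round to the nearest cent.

At break-even, FC = Q × (P − VC), so P − VC = $8,896,600 ÷ 43,967 = $202.3472.
Variable cost per unit = $372.07 − $202.3472 = $169.72.

$169.72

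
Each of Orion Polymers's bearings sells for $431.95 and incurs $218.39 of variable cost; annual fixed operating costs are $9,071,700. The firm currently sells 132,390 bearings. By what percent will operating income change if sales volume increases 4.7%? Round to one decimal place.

+6.9%

At 132,390 units, contribution = 132,390 × $213.56 = $28,273,208.40.
Subtracting fixed costs: EBIT = $28,273,208.40 − $9,071,700 = $19,201,508.40.
So DOL = total CM / EBIT = $28,273,208.40 / $19,201,508.40 = 1.4724.
So EBIT moves 1.4724 × (+4.7%) = +6.9%.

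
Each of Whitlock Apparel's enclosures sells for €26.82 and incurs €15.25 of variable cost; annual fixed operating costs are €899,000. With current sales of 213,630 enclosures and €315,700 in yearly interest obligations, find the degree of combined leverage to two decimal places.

1.97

Contribution at this volume is 213,630 × €11.57 = €2,471,699.10.
Operating income = contribution − fixed costs = €2,471,699.10 − €899,000 = €1,572,699.10. Interest = €315,700.00.
DOL = €2,471,699.10 ÷ €1,572,699.10 = 1.5716; DFL = €1,572,699.10 ÷ €1,256,999.10 = 1.2512.
DCL = DOL × DFL = 1.5716 × 1.2512 = 1.9664.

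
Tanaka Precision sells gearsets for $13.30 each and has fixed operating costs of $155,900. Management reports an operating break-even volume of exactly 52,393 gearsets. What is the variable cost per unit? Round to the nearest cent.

$10.32

Contribution per unit must be FC / Q = $155,900 / 52,393 = $2.9756.
Variable cost per unit = $13.30 − $2.9756 = $10.32.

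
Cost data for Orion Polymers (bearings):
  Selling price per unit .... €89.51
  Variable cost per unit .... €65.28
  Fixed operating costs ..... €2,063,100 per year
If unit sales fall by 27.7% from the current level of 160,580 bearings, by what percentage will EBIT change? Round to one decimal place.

-59.0%

Total contribution margin = 160,580 × €24.23 = €3,890,853.40.
Operating income = contribution − fixed costs = €3,890,853.40 − €2,063,100 = €1,827,753.40.
So DOL = total CM / EBIT = €3,890,853.40 / €1,827,753.40 = 2.1288.
%ΔEBIT = DOL × %ΔSales = 2.1288 × -27.7% = -59.0%.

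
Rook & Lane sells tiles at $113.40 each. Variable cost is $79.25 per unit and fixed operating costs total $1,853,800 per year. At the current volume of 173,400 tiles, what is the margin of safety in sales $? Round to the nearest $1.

Each unit contributes $113.40 − $79.25 = $34.15. Break-even units = $1,853,800 ÷ $34.15 = 54,284.04; break-even revenue = 54,284.04 × $113.40 = $6,155,810.25.
Current sales = 173,400 × $113.40 = $19,663,560.00.
Margin of safety = $19,663,560.00 − $6,155,810.25 = $13,507,750.

$13,507,750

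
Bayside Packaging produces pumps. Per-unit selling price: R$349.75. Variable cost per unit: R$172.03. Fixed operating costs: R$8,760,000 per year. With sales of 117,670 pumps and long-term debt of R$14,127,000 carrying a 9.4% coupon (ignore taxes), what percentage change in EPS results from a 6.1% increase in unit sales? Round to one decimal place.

+11.8%

Total contribution margin = 117,670 × R$177.72 = R$20,912,312.40.
EBIT = R$20,912,312.40 − R$8,760,000 = R$12,152,312.40.
After interest of R$1,327,938.00, pre-tax earnings = R$10,824,374.40.
Degree of combined leverage = contribution ÷ (EBIT − I) = R$20,912,312.40 ÷ R$10,824,374.40 = 1.9320.
EPS therefore changes by 1.9320 × (+6.1%) = +11.8%.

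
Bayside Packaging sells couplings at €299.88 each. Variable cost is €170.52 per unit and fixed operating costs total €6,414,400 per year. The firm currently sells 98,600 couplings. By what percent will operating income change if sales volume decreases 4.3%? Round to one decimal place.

At 98,600 units, contribution = 98,600 × €129.36 = €12,754,896.00.
Operating income = contribution − fixed costs = €12,754,896.00 − €6,414,400 = €6,340,496.00.
DOL = contribution ÷ EBIT = €12,754,896.00 ÷ €6,340,496.00 = 2.0117.
Operating income changes by 2.0117 × -4.3% = -8.7%.

-8.7%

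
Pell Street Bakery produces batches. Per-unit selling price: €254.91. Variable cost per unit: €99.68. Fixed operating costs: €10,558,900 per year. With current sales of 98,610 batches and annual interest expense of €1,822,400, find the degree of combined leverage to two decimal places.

5.23

At 98,610 units, contribution = 98,610 × €155.23 = €15,307,230.30.
Subtracting fixed costs: EBIT = €15,307,230.30 − €10,558,900 = €4,748,330.30. Interest = €1,822,400.00.
DOL = €15,307,230.30 ÷ €4,748,330.30 = 3.2237; DFL = €4,748,330.30 ÷ €2,925,930.30 = 1.6228.
DCL = DOL × DFL = 3.2237 × 1.6228 = 5.2314.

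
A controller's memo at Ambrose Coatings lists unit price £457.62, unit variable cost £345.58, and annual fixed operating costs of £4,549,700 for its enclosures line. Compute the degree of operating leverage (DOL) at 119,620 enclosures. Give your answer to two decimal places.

1.51

Contribution at this volume is 119,620 × £112.04 = £13,402,224.80.
Operating income = contribution − fixed costs = £13,402,224.80 − £4,549,700 = £8,852,524.80.
So DOL = total CM / EBIT = £13,402,224.80 / £8,852,524.80 = 1.5139.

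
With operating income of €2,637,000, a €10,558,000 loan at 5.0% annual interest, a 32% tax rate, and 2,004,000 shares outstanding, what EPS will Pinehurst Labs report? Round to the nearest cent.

Pre-tax income = €2,637,000 − €527,900.00 = €2,109,100.00.
Net income = €2,109,100.00 × (1 − 0.32) = €1,434,188.00.
Per share: €1,434,188.00 / 2,004,000 shares = €0.72.

€0.72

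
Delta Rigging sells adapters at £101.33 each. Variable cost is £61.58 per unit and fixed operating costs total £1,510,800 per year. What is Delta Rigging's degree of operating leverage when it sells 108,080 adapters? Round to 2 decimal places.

1.54

Total contribution margin = 108,080 × £39.75 = £4,296,180.00.
EBIT = £4,296,180.00 − £1,510,800 = £2,785,380.00.
DOL = contribution ÷ EBIT = £4,296,180.00 ÷ £2,785,380.00 = 1.5424.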